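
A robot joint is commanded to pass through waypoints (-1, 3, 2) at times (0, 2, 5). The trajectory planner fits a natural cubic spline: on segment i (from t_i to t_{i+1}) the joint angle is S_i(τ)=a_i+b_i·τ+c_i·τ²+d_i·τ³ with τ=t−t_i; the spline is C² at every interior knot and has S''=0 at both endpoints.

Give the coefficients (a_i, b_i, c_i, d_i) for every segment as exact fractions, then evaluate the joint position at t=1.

  seg 0: a=-1 b=37/15 c=0 d=-7/60
  seg 1: a=3 b=16/15 c=-7/10 d=7/90
S(1) = 27/20

Δ: Δ0=2, Δ1=-1/3
row 1: diag=10, rhs=-14; c'=3/10, d'=-7/5
back: M1=-7/5
M: M0=0, M1=-7/5, M2=0
seg 0: a=-1, c=M0/2=0, d=(M1−M0)/(6·2)=-7/60, b=Δ0−h0·(2M0+M1)/6=37/15
seg 1: a=3, c=M1/2=-7/10, d=(M2−M1)/(6·3)=7/90, b=Δ1−h1·(2M1+M2)/6=16/15
t_q=1 → seg 0, τ=1; S=-1+37/15·τ+0·τ²+-7/60·τ³=27/20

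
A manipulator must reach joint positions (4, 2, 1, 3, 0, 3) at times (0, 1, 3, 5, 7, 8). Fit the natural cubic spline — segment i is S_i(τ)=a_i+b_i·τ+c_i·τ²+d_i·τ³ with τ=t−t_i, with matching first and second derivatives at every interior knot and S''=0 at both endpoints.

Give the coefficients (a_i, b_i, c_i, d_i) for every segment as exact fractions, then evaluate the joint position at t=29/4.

Δ: Δ0=-2, Δ1=-1/2, Δ2=1, Δ3=-3/2, Δ4=3
row 1: diag=6, rhs=9; c'=1/3, d'=3/2
row 2: denom=8−2·1/3=22/3; d'=(9−2·3/2)/(22/3)=9/11
row 3: denom=8−2·3/11=82/11; d'=(-15−2·9/11)/(82/11)=-183/82
row 4: denom=6−2·11/41=224/41; d'=(27−2·-183/82)/(224/41)=645/112
back: M4=645/112
back: M3=-183/82−11/41·645/112=-423/112
back: M2=9/11−3/11·-423/112=207/112
back: M1=3/2−1/3·207/112=99/112
M: M0=0, M1=99/112, M2=207/112, M3=-423/112, M4=645/112, M5=0
seg 0: a=4, c=M0/2=0, d=(M1−M0)/(6·1)=33/224, b=Δ0−h0·(2M0+M1)/6=-481/224
seg 1: a=2, c=M1/2=99/224, d=(M2−M1)/(6·2)=9/112, b=Δ1−h1·(2M1+M2)/6=-191/112
seg 2: a=1, c=M2/2=207/224, d=(M3−M2)/(6·2)=-15/32, b=Δ2−h2·(2M2+M3)/6=115/112
seg 3: a=3, c=M3/2=-423/224, d=(M4−M3)/(6·2)=89/112, b=Δ3−h3·(2M3+M4)/6=-101/112
seg 4: a=0, c=M4/2=645/224, d=(M5−M4)/(6·1)=-215/224, b=Δ4−h4·(2M4+M5)/6=121/112
t_q=29/4 → seg 4, τ=1/4; S=0+121/112·τ+645/224·τ²+-215/224·τ³=891/2048

  seg 0: a=4 b=-481/224 c=0 d=33/224
  seg 1: a=2 b=-191/112 c=99/224 d=9/112
  seg 2: a=1 b=115/112 c=207/224 d=-15/32
  seg 3: a=3 b=-101/112 c=-423/224 d=89/112
  seg 4: a=0 b=121/112 c=645/224 d=-215/224
S(29/4) = 891/2048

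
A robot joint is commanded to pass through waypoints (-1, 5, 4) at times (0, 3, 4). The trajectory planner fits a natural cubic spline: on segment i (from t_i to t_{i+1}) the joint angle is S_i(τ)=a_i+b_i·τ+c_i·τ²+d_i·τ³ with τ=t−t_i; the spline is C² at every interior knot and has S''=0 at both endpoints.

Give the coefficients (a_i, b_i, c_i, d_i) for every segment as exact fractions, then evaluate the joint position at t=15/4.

Δ: Δ0=2, Δ1=-1
row 1: diag=8, rhs=-18; c'=1/8, d'=-9/4
back: M1=-9/4
M: M0=0, M1=-9/4, M2=0
seg 0: a=-1, c=M0/2=0, d=(M1−M0)/(6·3)=-1/8, b=Δ0−h0·(2M0+M1)/6=25/8
seg 1: a=5, c=M1/2=-9/8, d=(M2−M1)/(6·1)=3/8, b=Δ1−h1·(2M1+M2)/6=-1/4
t_q=15/4 → seg 1, τ=3/4; S=5+-1/4·τ+-9/8·τ²+3/8·τ³=2221/512

  seg 0: a=-1 b=25/8 c=0 d=-1/8
  seg 1: a=5 b=-1/4 c=-9/8 d=3/8
S(15/4) = 2221/512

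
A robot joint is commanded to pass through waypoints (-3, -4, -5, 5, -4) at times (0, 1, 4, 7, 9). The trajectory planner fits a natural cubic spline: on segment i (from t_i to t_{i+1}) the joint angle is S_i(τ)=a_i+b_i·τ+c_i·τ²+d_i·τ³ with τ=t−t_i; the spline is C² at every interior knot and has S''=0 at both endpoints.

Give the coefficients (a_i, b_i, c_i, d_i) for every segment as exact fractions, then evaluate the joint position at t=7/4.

  seg 0: a=-3 b=-461/532 c=0 d=-71/532
  seg 1: a=-4 b=-337/266 c=-213/532 d=3407/14364
  seg 2: a=-5 b=1455/532 c=692/399 d=-7349/14364
  seg 3: a=5 b=-179/266 c=-1527/532 d=509/1064
S(7/4) = -9095/1792

Δ: Δ0=-1, Δ1=-1/3, Δ2=10/3, Δ3=-9/2
row 1: diag=8, rhs=4; c'=3/8, d'=1/2
row 2: denom=12−3·3/8=87/8; d'=(22−3·1/2)/(87/8)=164/87
row 3: denom=10−3·8/29=266/29; d'=(-47−3·164/87)/(266/29)=-1527/266
back: M3=-1527/266
back: M2=164/87−8/29·-1527/266=1384/399
back: M1=1/2−3/8·1384/399=-213/266
M: M0=0, M1=-213/266, M2=1384/399, M3=-1527/266, M4=0
seg 0: a=-3, c=M0/2=0, d=(M1−M0)/(6·1)=-71/532, b=Δ0−h0·(2M0+M1)/6=-461/532
seg 1: a=-4, c=M1/2=-213/532, d=(M2−M1)/(6·3)=3407/14364, b=Δ1−h1·(2M1+M2)/6=-337/266
seg 2: a=-5, c=M2/2=692/399, d=(M3−M2)/(6·3)=-7349/14364, b=Δ2−h2·(2M2+M3)/6=1455/532
seg 3: a=5, c=M3/2=-1527/532, d=(M4−M3)/(6·2)=509/1064, b=Δ3−h3·(2M3+M4)/6=-179/266
t_q=7/4 → seg 1, τ=3/4; S=-4+-337/266·τ+-213/532·τ²+3407/14364·τ³=-9095/1792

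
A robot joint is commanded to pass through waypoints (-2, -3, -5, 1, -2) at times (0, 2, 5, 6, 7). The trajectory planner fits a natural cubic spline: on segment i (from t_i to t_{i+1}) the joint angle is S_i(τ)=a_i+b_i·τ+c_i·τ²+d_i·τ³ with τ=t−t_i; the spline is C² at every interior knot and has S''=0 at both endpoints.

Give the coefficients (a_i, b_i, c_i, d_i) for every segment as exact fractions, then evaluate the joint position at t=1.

  seg 0: a=-2 b=131/411 c=0 d=-673/3288
  seg 1: a=-3 b=-1757/822 c=-673/548 d=2825/4932
  seg 2: a=-5 b=9797/1644 c=538/137 d=-6389/1644
  seg 3: a=1 b=1771/822 c=-4237/548 d=4237/1644
S(1) = -2067/1096

Δ: Δ0=-1/2, Δ1=-2/3, Δ2=6, Δ3=-3
row 1: diag=10, rhs=-1; c'=3/10, d'=-1/10
row 2: denom=8−3·3/10=71/10; d'=(40−3·-1/10)/(71/10)=403/71
row 3: denom=4−1·10/71=274/71; d'=(-54−1·403/71)/(274/71)=-4237/274
back: M3=-4237/274
back: M2=403/71−10/71·-4237/274=1076/137
back: M1=-1/10−3/10·1076/137=-673/274
M: M0=0, M1=-673/274, M2=1076/137, M3=-4237/274, M4=0
seg 0: a=-2, c=M0/2=0, d=(M1−M0)/(6·2)=-673/3288, b=Δ0−h0·(2M0+M1)/6=131/411
seg 1: a=-3, c=M1/2=-673/548, d=(M2−M1)/(6·3)=2825/4932, b=Δ1−h1·(2M1+M2)/6=-1757/822
seg 2: a=-5, c=M2/2=538/137, d=(M3−M2)/(6·1)=-6389/1644, b=Δ2−h2·(2M2+M3)/6=9797/1644
seg 3: a=1, c=M3/2=-4237/548, d=(M4−M3)/(6·1)=4237/1644, b=Δ3−h3·(2M3+M4)/6=1771/822
t_q=1 → seg 0, τ=1; S=-2+131/411·τ+0·τ²+-673/3288·τ³=-2067/1096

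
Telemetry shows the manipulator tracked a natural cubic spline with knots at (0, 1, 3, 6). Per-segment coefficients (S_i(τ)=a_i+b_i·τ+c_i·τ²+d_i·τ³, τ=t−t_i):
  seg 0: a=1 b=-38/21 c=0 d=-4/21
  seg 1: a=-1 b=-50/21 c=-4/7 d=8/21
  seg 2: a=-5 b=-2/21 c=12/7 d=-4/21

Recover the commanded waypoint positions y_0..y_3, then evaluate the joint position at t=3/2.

y_0 = S_0(0) = a_0 = 1
y_1 = S_1(0) = a_1 = -1
y_2 = S_2(0) = a_2 = -5
y_3 = S_2(3) = 5
t_q=3/2 is in segment 1 (τ=1/2); S_1(τ)=-16/7

y_0=1 y_1=-1 y_2=-5 y_3=5
S(3/2) = -16/7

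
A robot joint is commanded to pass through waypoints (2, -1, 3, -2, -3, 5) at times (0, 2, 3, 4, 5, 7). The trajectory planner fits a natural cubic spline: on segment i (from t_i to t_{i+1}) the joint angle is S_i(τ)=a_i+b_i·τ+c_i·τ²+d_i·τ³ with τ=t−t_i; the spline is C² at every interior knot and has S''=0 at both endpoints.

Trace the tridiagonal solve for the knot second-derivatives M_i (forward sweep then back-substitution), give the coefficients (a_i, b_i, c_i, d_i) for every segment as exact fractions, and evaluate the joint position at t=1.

  seg 0: a=2 b=-4275/986 c=0 d=699/986
  seg 1: a=-1 b=4113/986 c=2097/493 d=-4363/986
  seg 2: a=3 b=-294/493 c=-8895/986 d=157/34
  seg 3: a=-2 b=-4719/986 c=2382/493 d=-1031/986
  seg 4: a=-3 b=858/493 c=1671/986 d=-557/1972
S(1) = -802/493

Δ: Δ0=-3/2, Δ1=4, Δ2=-5, Δ3=-1, Δ4=4
row 1: diag=6, rhs=33; c'=1/6, d'=11/2
row 2: denom=4−1·1/6=23/6; d'=(-54−1·11/2)/(23/6)=-357/23
row 3: denom=4−1·6/23=86/23; d'=(24−1·-357/23)/(86/23)=909/86
row 4: denom=6−1·23/86=493/86; d'=(30−1·909/86)/(493/86)=1671/493
back: M4=1671/493
back: M3=909/86−23/86·1671/493=4764/493
back: M2=-357/23−6/23·4764/493=-8895/493
back: M1=11/2−1/6·-8895/493=4194/493
M: M0=0, M1=4194/493, M2=-8895/493, M3=4764/493, M4=1671/493, M5=0
seg 0: a=2, c=M0/2=0, d=(M1−M0)/(6·2)=699/986, b=Δ0−h0·(2M0+M1)/6=-4275/986
seg 1: a=-1, c=M1/2=2097/493, d=(M2−M1)/(6·1)=-4363/986, b=Δ1−h1·(2M1+M2)/6=4113/986
seg 2: a=3, c=M2/2=-8895/986, d=(M3−M2)/(6·1)=157/34, b=Δ2−h2·(2M2+M3)/6=-294/493
seg 3: a=-2, c=M3/2=2382/493, d=(M4−M3)/(6·1)=-1031/986, b=Δ3−h3·(2M3+M4)/6=-4719/986
seg 4: a=-3, c=M4/2=1671/986, d=(M5−M4)/(6·2)=-557/1972, b=Δ4−h4·(2M4+M5)/6=858/493
t_q=1 → seg 0, τ=1; S=2+-4275/986·τ+0·τ²+699/986·τ³=-802/493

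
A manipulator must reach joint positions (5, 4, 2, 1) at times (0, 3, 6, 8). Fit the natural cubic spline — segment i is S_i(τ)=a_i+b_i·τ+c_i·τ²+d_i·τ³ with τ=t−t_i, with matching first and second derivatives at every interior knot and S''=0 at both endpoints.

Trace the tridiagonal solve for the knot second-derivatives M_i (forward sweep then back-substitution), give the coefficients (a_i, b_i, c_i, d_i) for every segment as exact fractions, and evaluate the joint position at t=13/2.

Δ: Δ0=-1/3, Δ1=-2/3, Δ2=-1/2
row 1: diag=12, rhs=-2; c'=1/4, d'=-1/6
row 2: denom=10−3·1/4=37/4; d'=(1−3·-1/6)/(37/4)=6/37
back: M2=6/37
back: M1=-1/6−1/4·6/37=-23/111
M: M0=0, M1=-23/111, M2=6/37, M3=0
seg 0: a=5, c=M0/2=0, d=(M1−M0)/(6·3)=-23/1998, b=Δ0−h0·(2M0+M1)/6=-17/74
seg 1: a=4, c=M1/2=-23/222, d=(M2−M1)/(6·3)=41/1998, b=Δ1−h1·(2M1+M2)/6=-20/37
seg 2: a=2, c=M2/2=3/37, d=(M3−M2)/(6·2)=-1/74, b=Δ2−h2·(2M2+M3)/6=-45/74
t_q=13/2 → seg 2, τ=1/2; S=2+-45/74·τ+3/37·τ²+-1/74·τ³=1015/592

  seg 0: a=5 b=-17/74 c=0 d=-23/1998
  seg 1: a=4 b=-20/37 c=-23/222 d=41/1998
  seg 2: a=2 b=-45/74 c=3/37 d=-1/74
S(13/2) = 1015/592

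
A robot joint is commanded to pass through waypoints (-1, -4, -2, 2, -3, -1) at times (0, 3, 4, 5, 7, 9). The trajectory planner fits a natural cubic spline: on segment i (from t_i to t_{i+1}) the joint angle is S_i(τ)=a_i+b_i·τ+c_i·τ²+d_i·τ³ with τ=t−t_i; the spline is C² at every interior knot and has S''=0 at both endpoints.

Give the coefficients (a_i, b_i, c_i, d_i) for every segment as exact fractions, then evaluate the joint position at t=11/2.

  seg 0: a=-1 b=-2371/1300 c=0 d=119/1300
  seg 1: a=-4 b=421/650 c=1071/1300 d=687/1300
  seg 2: a=-2 b=1009/260 c=783/325 d=-229/100
  seg 3: a=2 b=1189/650 c=-5799/1300 d=597/520
  seg 4: a=-3 b=-727/325 c=789/325 d=-263/650
S(11/2) = 40413/20800

Δ: Δ0=-1, Δ1=2, Δ2=4, Δ3=-5/2, Δ4=1
row 1: diag=8, rhs=18; c'=1/8, d'=9/4
row 2: denom=4−1·1/8=31/8; d'=(12−1·9/4)/(31/8)=78/31
row 3: denom=6−1·8/31=178/31; d'=(-39−1·78/31)/(178/31)=-1287/178
row 4: denom=8−2·31/89=650/89; d'=(21−2·-1287/178)/(650/89)=1578/325
back: M4=1578/325
back: M3=-1287/178−31/89·1578/325=-5799/650
back: M2=78/31−8/31·-5799/650=1566/325
back: M1=9/4−1/8·1566/325=1071/650
M: M0=0, M1=1071/650, M2=1566/325, M3=-5799/650, M4=1578/325, M5=0
seg 0: a=-1, c=M0/2=0, d=(M1−M0)/(6·3)=119/1300, b=Δ0−h0·(2M0+M1)/6=-2371/1300
seg 1: a=-4, c=M1/2=1071/1300, d=(M2−M1)/(6·1)=687/1300, b=Δ1−h1·(2M1+M2)/6=421/650
seg 2: a=-2, c=M2/2=783/325, d=(M3−M2)/(6·1)=-229/100, b=Δ2−h2·(2M2+M3)/6=1009/260
seg 3: a=2, c=M3/2=-5799/1300, d=(M4−M3)/(6·2)=597/520, b=Δ3−h3·(2M3+M4)/6=1189/650
seg 4: a=-3, c=M4/2=789/325, d=(M5−M4)/(6·2)=-263/650, b=Δ4−h4·(2M4+M5)/6=-727/325
t_q=11/2 → seg 3, τ=1/2; S=2+1189/650·τ+-5799/1300·τ²+597/520·τ³=40413/20800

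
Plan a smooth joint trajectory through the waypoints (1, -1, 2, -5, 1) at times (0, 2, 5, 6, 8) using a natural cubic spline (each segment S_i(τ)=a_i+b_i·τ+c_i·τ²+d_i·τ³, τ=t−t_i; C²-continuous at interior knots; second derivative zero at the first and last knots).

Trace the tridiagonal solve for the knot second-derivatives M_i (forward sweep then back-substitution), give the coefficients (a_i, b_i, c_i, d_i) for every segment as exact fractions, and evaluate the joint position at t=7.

  seg 0: a=1 b=-119/52 c=0 d=67/208
  seg 1: a=-1 b=41/26 c=201/104 d=-17/24
  seg 2: a=2 b=-619/104 c=-231/52 d=353/104
  seg 3: a=-5 b=-121/26 c=597/104 d=-199/208
S(7) = -1013/208

Δ: Δ0=-1, Δ1=1, Δ2=-7, Δ3=3
row 1: diag=10, rhs=12; c'=3/10, d'=6/5
row 2: denom=8−3·3/10=71/10; d'=(-48−3·6/5)/(71/10)=-516/71
row 3: denom=6−1·10/71=416/71; d'=(60−1·-516/71)/(416/71)=597/52
back: M3=597/52
back: M2=-516/71−10/71·597/52=-231/26
back: M1=6/5−3/10·-231/26=201/52
M: M0=0, M1=201/52, M2=-231/26, M3=597/52, M4=0
seg 0: a=1, c=M0/2=0, d=(M1−M0)/(6·2)=67/208, b=Δ0−h0·(2M0+M1)/6=-119/52
seg 1: a=-1, c=M1/2=201/104, d=(M2−M1)/(6·3)=-17/24, b=Δ1−h1·(2M1+M2)/6=41/26
seg 2: a=2, c=M2/2=-231/52, d=(M3−M2)/(6·1)=353/104, b=Δ2−h2·(2M2+M3)/6=-619/104
seg 3: a=-5, c=M3/2=597/104, d=(M4−M3)/(6·2)=-199/208, b=Δ3−h3·(2M3+M4)/6=-121/26
t_q=7 → seg 3, τ=1; S=-5+-121/26·τ+597/104·τ²+-199/208·τ³=-1013/208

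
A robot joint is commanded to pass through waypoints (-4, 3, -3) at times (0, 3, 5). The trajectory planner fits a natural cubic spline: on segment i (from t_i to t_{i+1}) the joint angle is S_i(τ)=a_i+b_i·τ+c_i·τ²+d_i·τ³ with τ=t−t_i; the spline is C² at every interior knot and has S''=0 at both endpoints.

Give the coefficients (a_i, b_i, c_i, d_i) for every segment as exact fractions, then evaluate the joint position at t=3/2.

Δ: Δ0=7/3, Δ1=-3
row 1: diag=10, rhs=-32; c'=1/5, d'=-16/5
back: M1=-16/5
M: M0=0, M1=-16/5, M2=0
seg 0: a=-4, c=M0/2=0, d=(M1−M0)/(6·3)=-8/45, b=Δ0−h0·(2M0+M1)/6=59/15
seg 1: a=3, c=M1/2=-8/5, d=(M2−M1)/(6·2)=4/15, b=Δ1−h1·(2M1+M2)/6=-13/15
t_q=3/2 → seg 0, τ=3/2; S=-4+59/15·τ+0·τ²+-8/45·τ³=13/10

  seg 0: a=-4 b=59/15 c=0 d=-8/45
  seg 1: a=3 b=-13/15 c=-8/5 d=4/15
S(3/2) = 13/10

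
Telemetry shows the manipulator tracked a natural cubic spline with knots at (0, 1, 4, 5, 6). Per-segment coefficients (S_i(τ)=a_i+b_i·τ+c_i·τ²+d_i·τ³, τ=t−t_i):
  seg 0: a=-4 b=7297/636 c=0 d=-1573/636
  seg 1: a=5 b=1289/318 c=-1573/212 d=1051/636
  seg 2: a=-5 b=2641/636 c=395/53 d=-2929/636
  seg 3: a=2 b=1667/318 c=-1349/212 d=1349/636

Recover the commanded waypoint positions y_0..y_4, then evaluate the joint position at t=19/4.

y_0 = S_0(0) = a_0 = -4
y_1 = S_1(0) = a_1 = 5
y_2 = S_2(0) = a_2 = -5
y_3 = S_3(0) = a_3 = 2
y_4 = S_3(1) = 3
t_q=19/4 is in segment 2 (τ=3/4); S_2(τ)=4935/13568

y_0=-4 y_1=5 y_2=-5 y_3=2 y_4=3
S(19/4) = 4935/13568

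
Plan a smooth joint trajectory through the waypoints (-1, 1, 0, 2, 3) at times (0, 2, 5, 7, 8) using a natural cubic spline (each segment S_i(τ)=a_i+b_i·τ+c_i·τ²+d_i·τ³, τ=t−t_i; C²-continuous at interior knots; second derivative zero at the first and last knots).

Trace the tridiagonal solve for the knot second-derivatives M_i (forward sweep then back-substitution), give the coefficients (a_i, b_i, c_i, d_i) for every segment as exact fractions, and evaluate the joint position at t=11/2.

  seg 0: a=-1 b=1055/759 c=0 d=-74/759
  seg 1: a=1 b=167/759 c=-148/253 d=304/2277
  seg 2: a=0 b=239/759 c=156/253 d=-104/759
  seg 3: a=2 b=863/759 c=-52/253 d=52/759
S(11/2) = 149/506

Δ: Δ0=1, Δ1=-1/3, Δ2=1, Δ3=1
row 1: diag=10, rhs=-8; c'=3/10, d'=-4/5
row 2: denom=10−3·3/10=91/10; d'=(8−3·-4/5)/(91/10)=8/7
row 3: denom=6−2·20/91=506/91; d'=(0−2·8/7)/(506/91)=-104/253
back: M3=-104/253
back: M2=8/7−20/91·-104/253=312/253
back: M1=-4/5−3/10·312/253=-296/253
M: M0=0, M1=-296/253, M2=312/253, M3=-104/253, M4=0
seg 0: a=-1, c=M0/2=0, d=(M1−M0)/(6·2)=-74/759, b=Δ0−h0·(2M0+M1)/6=1055/759
seg 1: a=1, c=M1/2=-148/253, d=(M2−M1)/(6·3)=304/2277, b=Δ1−h1·(2M1+M2)/6=167/759
seg 2: a=0, c=M2/2=156/253, d=(M3−M2)/(6·2)=-104/759, b=Δ2−h2·(2M2+M3)/6=239/759
seg 3: a=2, c=M3/2=-52/253, d=(M4−M3)/(6·1)=52/759, b=Δ3−h3·(2M3+M4)/6=863/759
t_q=11/2 → seg 2, τ=1/2; S=0+239/759·τ+156/253·τ²+-104/759·τ³=149/506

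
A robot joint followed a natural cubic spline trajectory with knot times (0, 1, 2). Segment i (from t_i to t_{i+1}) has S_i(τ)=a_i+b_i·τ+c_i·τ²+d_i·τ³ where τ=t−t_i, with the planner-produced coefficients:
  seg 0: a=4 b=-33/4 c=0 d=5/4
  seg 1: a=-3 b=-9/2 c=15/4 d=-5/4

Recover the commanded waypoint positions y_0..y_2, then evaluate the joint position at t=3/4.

y_0=4 y_1=-3 y_2=-5
S(3/4) = -425/256

y_0 = S_0(0) = a_0 = 4
y_1 = S_1(0) = a_1 = -3
y_2 = S_1(1) = -5
t_q=3/4 is in segment 0 (τ=3/4); S_0(τ)=-425/256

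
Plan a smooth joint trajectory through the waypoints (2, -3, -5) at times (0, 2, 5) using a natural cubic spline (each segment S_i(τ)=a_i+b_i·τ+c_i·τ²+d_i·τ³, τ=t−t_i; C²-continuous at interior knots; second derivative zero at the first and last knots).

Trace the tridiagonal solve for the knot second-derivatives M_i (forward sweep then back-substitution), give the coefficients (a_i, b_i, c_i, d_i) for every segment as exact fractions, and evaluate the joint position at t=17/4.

Δ: Δ0=-5/2, Δ1=-2/3
row 1: diag=10, rhs=11; c'=3/10, d'=11/10
back: M1=11/10
M: M0=0, M1=11/10, M2=0
seg 0: a=2, c=M0/2=0, d=(M1−M0)/(6·2)=11/120, b=Δ0−h0·(2M0+M1)/6=-43/15
seg 1: a=-3, c=M1/2=11/20, d=(M2−M1)/(6·3)=-11/180, b=Δ1−h1·(2M1+M2)/6=-53/30
t_q=17/4 → seg 1, τ=9/4; S=-3+-53/30·τ+11/20·τ²+-11/180·τ³=-1251/256

  seg 0: a=2 b=-43/15 c=0 d=11/120
  seg 1: a=-3 b=-53/30 c=11/20 d=-11/180
S(17/4) = -1251/256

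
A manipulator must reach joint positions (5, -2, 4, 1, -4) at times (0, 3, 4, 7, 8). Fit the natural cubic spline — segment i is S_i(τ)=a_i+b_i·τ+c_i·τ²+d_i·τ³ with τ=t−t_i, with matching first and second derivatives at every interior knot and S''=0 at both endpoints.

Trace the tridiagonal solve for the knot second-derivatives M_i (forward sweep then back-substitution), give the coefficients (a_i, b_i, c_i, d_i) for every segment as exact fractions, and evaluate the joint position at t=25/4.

  seg 0: a=5 b=-2515/432 c=0 d=1507/3888
  seg 1: a=-2 b=1003/216 c=1507/432 d=-307/144
  seg 2: a=4 b=2257/432 c=-157/54 d=1079/3888
  seg 3: a=1 b=-1021/216 c=-59/144 d=59/432
S(25/4) = 12895/3072

Δ: Δ0=-7/3, Δ1=6, Δ2=-1, Δ3=-5
row 1: diag=8, rhs=50; c'=1/8, d'=25/4
row 2: denom=8−1·1/8=63/8; d'=(-42−1·25/4)/(63/8)=-386/63
row 3: denom=8−3·8/21=48/7; d'=(-24−3·-386/63)/(48/7)=-59/72
back: M3=-59/72
back: M2=-386/63−8/21·-59/72=-157/27
back: M1=25/4−1/8·-157/27=1507/216
M: M0=0, M1=1507/216, M2=-157/27, M3=-59/72, M4=0
seg 0: a=5, c=M0/2=0, d=(M1−M0)/(6·3)=1507/3888, b=Δ0−h0·(2M0+M1)/6=-2515/432
seg 1: a=-2, c=M1/2=1507/432, d=(M2−M1)/(6·1)=-307/144, b=Δ1−h1·(2M1+M2)/6=1003/216
seg 2: a=4, c=M2/2=-157/54, d=(M3−M2)/(6·3)=1079/3888, b=Δ2−h2·(2M2+M3)/6=2257/432
seg 3: a=1, c=M3/2=-59/144, d=(M4−M3)/(6·1)=59/432, b=Δ3−h3·(2M3+M4)/6=-1021/216
t_q=25/4 → seg 2, τ=9/4; S=4+2257/432·τ+-157/54·τ²+1079/3888·τ³=12895/3072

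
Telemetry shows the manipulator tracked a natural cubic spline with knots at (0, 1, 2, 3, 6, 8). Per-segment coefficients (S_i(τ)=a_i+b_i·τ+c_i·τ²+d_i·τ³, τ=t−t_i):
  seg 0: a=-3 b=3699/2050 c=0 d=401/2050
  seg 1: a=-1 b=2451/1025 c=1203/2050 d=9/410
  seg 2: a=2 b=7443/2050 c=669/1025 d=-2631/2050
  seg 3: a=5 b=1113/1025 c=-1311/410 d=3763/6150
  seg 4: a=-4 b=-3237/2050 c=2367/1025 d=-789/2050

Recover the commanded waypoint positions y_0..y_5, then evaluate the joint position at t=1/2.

y_0=-3 y_1=-1 y_2=2 y_3=5 y_4=-4 y_5=-1
S(1/2) = -34003/16400

y_0 = S_0(0) = a_0 = -3
y_1 = S_1(0) = a_1 = -1
y_2 = S_2(0) = a_2 = 2
y_3 = S_3(0) = a_3 = 5
y_4 = S_4(0) = a_4 = -4
y_5 = S_4(2) = -1
t_q=1/2 is in segment 0 (τ=1/2); S_0(τ)=-34003/16400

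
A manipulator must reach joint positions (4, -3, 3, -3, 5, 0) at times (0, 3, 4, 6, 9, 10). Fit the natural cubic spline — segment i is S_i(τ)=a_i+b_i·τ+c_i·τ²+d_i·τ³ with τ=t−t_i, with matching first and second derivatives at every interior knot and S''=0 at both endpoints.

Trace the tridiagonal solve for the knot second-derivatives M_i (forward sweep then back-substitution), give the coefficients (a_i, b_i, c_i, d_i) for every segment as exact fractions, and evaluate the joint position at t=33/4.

  seg 0: a=4 b=-19366/3081 c=0 d=451/1027
  seg 1: a=-3 b=17165/3081 c=4059/1027 d=-10856/3081
  seg 2: a=3 b=8951/3081 c=-6797/1027 d=5647/3081
  seg 3: a=-3 b=-373/237 c=4497/1027 d=-9136/9243
  seg 4: a=5 b=-6127/3081 c=-4639/1027 d=4639/3081
S(33/4) = 71769/16432

Δ: Δ0=-7/3, Δ1=6, Δ2=-3, Δ3=8/3, Δ4=-5
row 1: diag=8, rhs=50; c'=1/8, d'=25/4
row 2: denom=6−1·1/8=47/8; d'=(-54−1·25/4)/(47/8)=-482/47
row 3: denom=10−2·16/47=438/47; d'=(34−2·-482/47)/(438/47)=427/73
row 4: denom=8−3·47/146=1027/146; d'=(-46−3·427/73)/(1027/146)=-9278/1027
back: M4=-9278/1027
back: M3=427/73−47/146·-9278/1027=8994/1027
back: M2=-482/47−16/47·8994/1027=-13594/1027
back: M1=25/4−1/8·-13594/1027=8118/1027
M: M0=0, M1=8118/1027, M2=-13594/1027, M3=8994/1027, M4=-9278/1027, M5=0
seg 0: a=4, c=M0/2=0, d=(M1−M0)/(6·3)=451/1027, b=Δ0−h0·(2M0+M1)/6=-19366/3081
seg 1: a=-3, c=M1/2=4059/1027, d=(M2−M1)/(6·1)=-10856/3081, b=Δ1−h1·(2M1+M2)/6=17165/3081
seg 2: a=3, c=M2/2=-6797/1027, d=(M3−M2)/(6·2)=5647/3081, b=Δ2−h2·(2M2+M3)/6=8951/3081
seg 3: a=-3, c=M3/2=4497/1027, d=(M4−M3)/(6·3)=-9136/9243, b=Δ3−h3·(2M3+M4)/6=-373/237
seg 4: a=5, c=M4/2=-4639/1027, d=(M5−M4)/(6·1)=4639/3081, b=Δ4−h4·(2M4+M5)/6=-6127/3081
t_q=33/4 → seg 3, τ=9/4; S=-3+-373/237·τ+4497/1027·τ²+-9136/9243·τ³=71769/16432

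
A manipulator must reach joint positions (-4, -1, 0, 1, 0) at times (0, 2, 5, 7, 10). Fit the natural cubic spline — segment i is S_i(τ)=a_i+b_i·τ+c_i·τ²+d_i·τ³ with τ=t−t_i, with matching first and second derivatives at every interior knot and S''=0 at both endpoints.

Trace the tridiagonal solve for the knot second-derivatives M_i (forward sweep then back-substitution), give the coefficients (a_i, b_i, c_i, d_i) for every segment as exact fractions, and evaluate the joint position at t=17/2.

Δ: Δ0=3/2, Δ1=1/3, Δ2=1/2, Δ3=-1/3
row 1: diag=10, rhs=-7; c'=3/10, d'=-7/10
row 2: denom=10−3·3/10=91/10; d'=(1−3·-7/10)/(91/10)=31/91
row 3: denom=10−2·20/91=870/91; d'=(-5−2·31/91)/(870/91)=-517/870
back: M3=-517/870
back: M2=31/91−20/91·-517/870=41/87
back: M1=-7/10−3/10·41/87=-122/145
M: M0=0, M1=-122/145, M2=41/87, M3=-517/870, M4=0
seg 0: a=-4, c=M0/2=0, d=(M1−M0)/(6·2)=-61/870, b=Δ0−h0·(2M0+M1)/6=1549/870
seg 1: a=-1, c=M1/2=-61/145, d=(M2−M1)/(6·3)=571/7830, b=Δ1−h1·(2M1+M2)/6=817/870
seg 2: a=0, c=M2/2=41/174, d=(M3−M2)/(6·2)=-103/1160, b=Δ2−h2·(2M2+M3)/6=167/435
seg 3: a=1, c=M3/2=-517/1740, d=(M4−M3)/(6·3)=517/15660, b=Δ3−h3·(2M3+M4)/6=227/870
t_q=17/2 → seg 3, τ=3/2; S=1+227/870·τ+-517/1740·τ²+517/15660·τ³=3871/4640

  seg 0: a=-4 b=1549/870 c=0 d=-61/870
  seg 1: a=-1 b=817/870 c=-61/145 d=571/7830
  seg 2: a=0 b=167/435 c=41/174 d=-103/1160
  seg 3: a=1 b=227/870 c=-517/1740 d=517/15660
S(17/2) = 3871/4640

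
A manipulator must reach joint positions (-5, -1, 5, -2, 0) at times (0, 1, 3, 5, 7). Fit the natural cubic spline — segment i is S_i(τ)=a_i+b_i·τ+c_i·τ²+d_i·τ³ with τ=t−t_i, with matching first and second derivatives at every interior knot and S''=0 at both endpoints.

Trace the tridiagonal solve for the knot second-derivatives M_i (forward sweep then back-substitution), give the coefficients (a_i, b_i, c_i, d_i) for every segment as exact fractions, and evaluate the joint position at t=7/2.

  seg 0: a=-5 b=625/164 c=0 d=31/164
  seg 1: a=-1 b=359/82 c=93/164 d=-103/164
  seg 2: a=5 b=-73/82 c=-525/164 d=311/328
  seg 3: a=-2 b=-95/41 c=102/41 d=-17/41
S(7/2) = 10163/2624

Δ: Δ0=4, Δ1=3, Δ2=-7/2, Δ3=1
row 1: diag=6, rhs=-6; c'=1/3, d'=-1
row 2: denom=8−2·1/3=22/3; d'=(-39−2·-1)/(22/3)=-111/22
row 3: denom=8−2·3/11=82/11; d'=(27−2·-111/22)/(82/11)=204/41
back: M3=204/41
back: M2=-111/22−3/11·204/41=-525/82
back: M1=-1−1/3·-525/82=93/82
M: M0=0, M1=93/82, M2=-525/82, M3=204/41, M4=0
seg 0: a=-5, c=M0/2=0, d=(M1−M0)/(6·1)=31/164, b=Δ0−h0·(2M0+M1)/6=625/164
seg 1: a=-1, c=M1/2=93/164, d=(M2−M1)/(6·2)=-103/164, b=Δ1−h1·(2M1+M2)/6=359/82
seg 2: a=5, c=M2/2=-525/164, d=(M3−M2)/(6·2)=311/328, b=Δ2−h2·(2M2+M3)/6=-73/82
seg 3: a=-2, c=M3/2=102/41, d=(M4−M3)/(6·2)=-17/41, b=Δ3−h3·(2M3+M4)/6=-95/41
t_q=7/2 → seg 2, τ=1/2; S=5+-73/82·τ+-525/164·τ²+311/328·τ³=10163/2624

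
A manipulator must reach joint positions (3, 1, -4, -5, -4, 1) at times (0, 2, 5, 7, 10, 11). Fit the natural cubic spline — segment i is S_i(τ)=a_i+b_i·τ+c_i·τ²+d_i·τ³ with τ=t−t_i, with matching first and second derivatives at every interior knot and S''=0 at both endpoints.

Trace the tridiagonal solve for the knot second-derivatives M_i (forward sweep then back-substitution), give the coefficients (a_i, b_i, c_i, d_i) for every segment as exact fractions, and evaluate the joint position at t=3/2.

  seg 0: a=3 b=-4652/6141 c=0 d=-1489/24564
  seg 1: a=1 b=-9119/6141 c=-1489/4094 d=1241/12282
  seg 2: a=-4 b=-11533/12282 c=1117/2047 d=-2003/12282
  seg 3: a=-5 b=-8761/12282 c=-886/2047 d=9601/36846
  seg 4: a=-4 b=22876/6141 c=7829/4094 d=-7829/12282
S(3/2) = 108679/65504

Δ: Δ0=-1, Δ1=-5/3, Δ2=-1/2, Δ3=1/3, Δ4=5
row 1: diag=10, rhs=-4; c'=3/10, d'=-2/5
row 2: denom=10−3·3/10=91/10; d'=(7−3·-2/5)/(91/10)=82/91
row 3: denom=10−2·20/91=870/91; d'=(5−2·82/91)/(870/91)=97/290
row 4: denom=8−3·91/290=2047/290; d'=(28−3·97/290)/(2047/290)=7829/2047
back: M4=7829/2047
back: M3=97/290−91/290·7829/2047=-1772/2047
back: M2=82/91−20/91·-1772/2047=2234/2047
back: M1=-2/5−3/10·2234/2047=-1489/2047
M: M0=0, M1=-1489/2047, M2=2234/2047, M3=-1772/2047, M4=7829/2047, M5=0
seg 0: a=3, c=M0/2=0, d=(M1−M0)/(6·2)=-1489/24564, b=Δ0−h0·(2M0+M1)/6=-4652/6141
seg 1: a=1, c=M1/2=-1489/4094, d=(M2−M1)/(6·3)=1241/12282, b=Δ1−h1·(2M1+M2)/6=-9119/6141
seg 2: a=-4, c=M2/2=1117/2047, d=(M3−M2)/(6·2)=-2003/12282, b=Δ2−h2·(2M2+M3)/6=-11533/12282
seg 3: a=-5, c=M3/2=-886/2047, d=(M4−M3)/(6·3)=9601/36846, b=Δ3−h3·(2M3+M4)/6=-8761/12282
seg 4: a=-4, c=M4/2=7829/4094, d=(M5−M4)/(6·1)=-7829/12282, b=Δ4−h4·(2M4+M5)/6=22876/6141
t_q=3/2 → seg 0, τ=3/2; S=3+-4652/6141·τ+0·τ²+-1489/24564·τ³=108679/65504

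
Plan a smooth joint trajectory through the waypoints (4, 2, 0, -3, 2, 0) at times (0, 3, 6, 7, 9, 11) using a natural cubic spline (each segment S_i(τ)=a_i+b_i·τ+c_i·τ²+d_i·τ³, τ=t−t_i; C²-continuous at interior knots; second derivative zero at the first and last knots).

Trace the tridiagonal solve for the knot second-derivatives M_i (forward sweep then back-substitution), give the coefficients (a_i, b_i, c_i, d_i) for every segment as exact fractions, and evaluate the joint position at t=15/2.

Δ: Δ0=-2/3, Δ1=-2/3, Δ2=-3, Δ3=5/2, Δ4=-1
row 1: diag=12, rhs=0; c'=1/4, d'=0
row 2: denom=8−3·1/4=29/4; d'=(-14−3·0)/(29/4)=-56/29
row 3: denom=6−1·4/29=170/29; d'=(33−1·-56/29)/(170/29)=1013/170
row 4: denom=8−2·29/85=622/85; d'=(-21−2·1013/170)/(622/85)=-1399/311
back: M4=-1399/311
back: M3=1013/170−29/85·-1399/311=4661/622
back: M2=-56/29−4/29·4661/622=-922/311
back: M1=0−1/4·-922/311=461/622
M: M0=0, M1=461/622, M2=-922/311, M3=4661/622, M4=-1399/311, M5=0
seg 0: a=4, c=M0/2=0, d=(M1−M0)/(6·3)=461/11196, b=Δ0−h0·(2M0+M1)/6=-3871/3732
seg 1: a=2, c=M1/2=461/1244, d=(M2−M1)/(6·3)=-2305/11196, b=Δ1−h1·(2M1+M2)/6=139/1866
seg 2: a=0, c=M2/2=-461/311, d=(M3−M2)/(6·1)=6505/3732, b=Δ2−h2·(2M2+M3)/6=-12169/3732
seg 3: a=-3, c=M3/2=4661/1244, d=(M4−M3)/(6·2)=-7459/7464, b=Δ3−h3·(2M3+M4)/6=-1859/1866
seg 4: a=2, c=M4/2=-1399/622, d=(M5−M4)/(6·2)=1399/3732, b=Δ4−h4·(2M4+M5)/6=1865/933
t_q=15/2 → seg 3, τ=1/2; S=-3+-1859/1866·τ+4661/1244·τ²+-7459/7464·τ³=-53469/19904

  seg 0: a=4 b=-3871/3732 c=0 d=461/11196
  seg 1: a=2 b=139/1866 c=461/1244 d=-2305/11196
  seg 2: a=0 b=-12169/3732 c=-461/311 d=6505/3732
  seg 3: a=-3 b=-1859/1866 c=4661/1244 d=-7459/7464
  seg 4: a=2 b=1865/933 c=-1399/622 d=1399/3732
S(15/2) = -53469/19904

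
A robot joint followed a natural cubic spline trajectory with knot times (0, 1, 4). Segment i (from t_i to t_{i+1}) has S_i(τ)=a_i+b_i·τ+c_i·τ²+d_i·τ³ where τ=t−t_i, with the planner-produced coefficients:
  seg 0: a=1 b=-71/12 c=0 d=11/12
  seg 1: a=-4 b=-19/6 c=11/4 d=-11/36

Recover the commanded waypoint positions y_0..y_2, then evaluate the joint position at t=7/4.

y_0 = S_0(0) = a_0 = 1
y_1 = S_1(0) = a_1 = -4
y_2 = S_1(3) = 3
t_q=7/4 is in segment 1 (τ=3/4); S_1(τ)=-1269/256

y_0=1 y_1=-4 y_2=3
S(7/4) = -1269/256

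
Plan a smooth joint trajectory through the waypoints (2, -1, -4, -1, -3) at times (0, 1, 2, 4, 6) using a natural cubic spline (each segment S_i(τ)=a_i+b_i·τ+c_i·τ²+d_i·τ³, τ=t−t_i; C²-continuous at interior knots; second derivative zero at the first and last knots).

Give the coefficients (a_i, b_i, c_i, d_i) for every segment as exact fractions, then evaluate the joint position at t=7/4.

Δ: Δ0=-3, Δ1=-3, Δ2=3/2, Δ3=-1
row 1: diag=4, rhs=0; c'=1/4, d'=0
row 2: denom=6−1·1/4=23/4; d'=(27−1·0)/(23/4)=108/23
row 3: denom=8−2·8/23=168/23; d'=(-15−2·108/23)/(168/23)=-187/56
back: M3=-187/56
back: M2=108/23−8/23·-187/56=41/7
back: M1=0−1/4·41/7=-41/28
M: M0=0, M1=-41/28, M2=41/7, M3=-187/56, M4=0
seg 0: a=2, c=M0/2=0, d=(M1−M0)/(6·1)=-41/168, b=Δ0−h0·(2M0+M1)/6=-463/168
seg 1: a=-1, c=M1/2=-41/56, d=(M2−M1)/(6·1)=205/168, b=Δ1−h1·(2M1+M2)/6=-293/84
seg 2: a=-4, c=M2/2=41/14, d=(M3−M2)/(6·2)=-515/672, b=Δ2−h2·(2M2+M3)/6=-31/24
seg 3: a=-1, c=M3/2=-187/112, d=(M4−M3)/(6·2)=187/672, b=Δ3−h3·(2M3+M4)/6=103/84
t_q=7/4 → seg 1, τ=3/4; S=-1+-293/84·τ+-41/56·τ²+205/168·τ³=-12591/3584

  seg 0: a=2 b=-463/168 c=0 d=-41/168
  seg 1: a=-1 b=-293/84 c=-41/56 d=205/168
  seg 2: a=-4 b=-31/24 c=41/14 d=-515/672
  seg 3: a=-1 b=103/84 c=-187/112 d=187/672
S(7/4) = -12591/3584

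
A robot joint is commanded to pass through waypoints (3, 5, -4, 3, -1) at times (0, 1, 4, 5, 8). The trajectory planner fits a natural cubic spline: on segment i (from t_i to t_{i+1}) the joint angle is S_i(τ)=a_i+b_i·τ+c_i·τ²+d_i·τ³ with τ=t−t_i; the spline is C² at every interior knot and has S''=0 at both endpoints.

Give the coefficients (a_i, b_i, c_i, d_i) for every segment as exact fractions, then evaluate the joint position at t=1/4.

  seg 0: a=3 b=361/108 c=0 d=-145/108
  seg 1: a=5 b=-37/54 c=-145/36 d=1055/972
  seg 2: a=-4 b=481/108 c=155/27 d=-115/36
  seg 3: a=3 b=343/54 c=-415/108 d=415/972
S(1/4) = 8789/2304

Δ: Δ0=2, Δ1=-3, Δ2=7, Δ3=-4/3
row 1: diag=8, rhs=-30; c'=3/8, d'=-15/4
row 2: denom=8−3·3/8=55/8; d'=(60−3·-15/4)/(55/8)=114/11
row 3: denom=8−1·8/55=432/55; d'=(-50−1·114/11)/(432/55)=-415/54
back: M3=-415/54
back: M2=114/11−8/55·-415/54=310/27
back: M1=-15/4−3/8·310/27=-145/18
M: M0=0, M1=-145/18, M2=310/27, M3=-415/54, M4=0
seg 0: a=3, c=M0/2=0, d=(M1−M0)/(6·1)=-145/108, b=Δ0−h0·(2M0+M1)/6=361/108
seg 1: a=5, c=M1/2=-145/36, d=(M2−M1)/(6·3)=1055/972, b=Δ1−h1·(2M1+M2)/6=-37/54
seg 2: a=-4, c=M2/2=155/27, d=(M3−M2)/(6·1)=-115/36, b=Δ2−h2·(2M2+M3)/6=481/108
seg 3: a=3, c=M3/2=-415/108, d=(M4−M3)/(6·3)=415/972, b=Δ3−h3·(2M3+M4)/6=343/54
t_q=1/4 → seg 0, τ=1/4; S=3+361/108·τ+0·τ²+-145/108·τ³=8789/2304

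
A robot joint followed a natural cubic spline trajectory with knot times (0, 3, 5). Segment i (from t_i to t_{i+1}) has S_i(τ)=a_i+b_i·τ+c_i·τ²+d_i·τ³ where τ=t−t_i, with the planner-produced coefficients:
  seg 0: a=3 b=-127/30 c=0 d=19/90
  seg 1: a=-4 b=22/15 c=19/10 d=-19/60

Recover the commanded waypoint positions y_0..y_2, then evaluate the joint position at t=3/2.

y_0=3 y_1=-4 y_2=4
S(3/2) = -211/80

y_0 = S_0(0) = a_0 = 3
y_1 = S_1(0) = a_1 = -4
y_2 = S_1(2) = 4
t_q=3/2 is in segment 0 (τ=3/2); S_0(τ)=-211/80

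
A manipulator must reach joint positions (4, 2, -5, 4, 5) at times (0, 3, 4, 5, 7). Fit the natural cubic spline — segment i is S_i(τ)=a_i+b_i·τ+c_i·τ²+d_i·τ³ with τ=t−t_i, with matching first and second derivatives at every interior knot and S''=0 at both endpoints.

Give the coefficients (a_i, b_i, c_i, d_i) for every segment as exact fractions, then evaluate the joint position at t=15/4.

Δ: Δ0=-2/3, Δ1=-7, Δ2=9, Δ3=1/2
row 1: diag=8, rhs=-38; c'=1/8, d'=-19/4
row 2: denom=4−1·1/8=31/8; d'=(96−1·-19/4)/(31/8)=26
row 3: denom=6−1·8/31=178/31; d'=(-51−1·26)/(178/31)=-2387/178
back: M3=-2387/178
back: M2=26−8/31·-2387/178=2622/89
back: M1=-19/4−1/8·2622/89=-1501/178
M: M0=0, M1=-1501/178, M2=2622/89, M3=-2387/178, M4=0
seg 0: a=4, c=M0/2=0, d=(M1−M0)/(6·3)=-1501/3204, b=Δ0−h0·(2M0+M1)/6=3791/1068
seg 1: a=2, c=M1/2=-1501/356, d=(M2−M1)/(6·1)=6745/1068, b=Δ1−h1·(2M1+M2)/6=-4859/534
seg 2: a=-5, c=M2/2=1311/89, d=(M3−M2)/(6·1)=-7631/1068, b=Δ2−h2·(2M2+M3)/6=1511/1068
seg 3: a=4, c=M3/2=-2387/356, d=(M4−M3)/(6·2)=2387/2136, b=Δ3−h3·(2M3+M4)/6=5041/534
t_q=15/4 → seg 1, τ=3/4; S=2+-4859/534·τ+-1501/356·τ²+6745/1068·τ³=-103251/22784

  seg 0: a=4 b=3791/1068 c=0 d=-1501/3204
  seg 1: a=2 b=-4859/534 c=-1501/356 d=6745/1068
  seg 2: a=-5 b=1511/1068 c=1311/89 d=-7631/1068
  seg 3: a=4 b=5041/534 c=-2387/356 d=2387/2136
S(15/4) = -103251/22784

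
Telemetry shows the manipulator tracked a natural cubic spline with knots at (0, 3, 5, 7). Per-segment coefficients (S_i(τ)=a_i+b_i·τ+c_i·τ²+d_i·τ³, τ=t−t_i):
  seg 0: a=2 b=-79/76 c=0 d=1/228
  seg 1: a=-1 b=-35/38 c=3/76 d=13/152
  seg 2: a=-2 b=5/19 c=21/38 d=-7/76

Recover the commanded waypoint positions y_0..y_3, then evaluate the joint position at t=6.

y_0=2 y_1=-1 y_2=-2 y_3=0
S(6) = -97/76

y_0 = S_0(0) = a_0 = 2
y_1 = S_1(0) = a_1 = -1
y_2 = S_2(0) = a_2 = -2
y_3 = S_2(2) = 0
t_q=6 is in segment 2 (τ=1); S_2(τ)=-97/76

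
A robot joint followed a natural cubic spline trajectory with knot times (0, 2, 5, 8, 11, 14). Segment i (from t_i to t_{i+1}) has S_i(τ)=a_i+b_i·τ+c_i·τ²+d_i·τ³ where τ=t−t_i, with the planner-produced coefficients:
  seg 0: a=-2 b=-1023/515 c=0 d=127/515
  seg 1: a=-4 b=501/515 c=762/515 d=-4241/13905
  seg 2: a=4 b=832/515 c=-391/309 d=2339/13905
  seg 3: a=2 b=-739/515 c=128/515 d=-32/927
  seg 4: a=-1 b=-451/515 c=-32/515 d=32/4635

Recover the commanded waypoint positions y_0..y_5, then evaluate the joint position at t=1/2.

y_0 = S_0(0) = a_0 = -2
y_1 = S_1(0) = a_1 = -4
y_2 = S_2(0) = a_2 = 4
y_3 = S_3(0) = a_3 = 2
y_4 = S_4(0) = a_4 = -1
y_5 = S_4(3) = -4
t_q=1/2 is in segment 0 (τ=1/2); S_0(τ)=-2441/824

y_0=-2 y_1=-4 y_2=4 y_3=2 y_4=-1 y_5=-4
S(1/2) = -2441/824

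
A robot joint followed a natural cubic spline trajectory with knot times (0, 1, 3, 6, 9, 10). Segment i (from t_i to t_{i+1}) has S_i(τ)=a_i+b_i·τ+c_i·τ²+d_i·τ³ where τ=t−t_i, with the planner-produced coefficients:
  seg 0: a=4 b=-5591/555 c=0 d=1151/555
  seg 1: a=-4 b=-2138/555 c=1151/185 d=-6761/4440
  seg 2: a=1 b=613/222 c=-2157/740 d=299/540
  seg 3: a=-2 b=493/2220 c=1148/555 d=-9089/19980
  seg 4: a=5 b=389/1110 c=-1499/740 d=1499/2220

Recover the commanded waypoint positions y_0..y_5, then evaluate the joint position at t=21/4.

y_0=4 y_1=-4 y_2=1 y_3=-2 y_4=5 y_5=4
S(21/4) = -58567/47360

y_0 = S_0(0) = a_0 = 4
y_1 = S_1(0) = a_1 = -4
y_2 = S_2(0) = a_2 = 1
y_3 = S_3(0) = a_3 = -2
y_4 = S_4(0) = a_4 = 5
y_5 = S_4(1) = 4
t_q=21/4 is in segment 2 (τ=9/4); S_2(τ)=-58567/47360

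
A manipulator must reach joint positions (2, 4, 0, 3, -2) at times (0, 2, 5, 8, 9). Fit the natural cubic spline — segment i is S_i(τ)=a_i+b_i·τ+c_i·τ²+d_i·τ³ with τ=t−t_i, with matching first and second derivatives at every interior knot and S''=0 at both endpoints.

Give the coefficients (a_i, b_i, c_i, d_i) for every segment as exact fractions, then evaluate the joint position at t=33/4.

  seg 0: a=2 b=712/399 c=0 d=-313/1596
  seg 1: a=4 b=-227/399 c=-313/266 d=2207/7182
  seg 2: a=0 b=533/798 c=634/399 d=-3539/7182
  seg 3: a=3 b=-1238/399 c=-757/266 d=757/798
S(33/4) = 5013/2432

Δ: Δ0=1, Δ1=-4/3, Δ2=1, Δ3=-5
row 1: diag=10, rhs=-14; c'=3/10, d'=-7/5
row 2: denom=12−3·3/10=111/10; d'=(14−3·-7/5)/(111/10)=182/111
row 3: denom=8−3·10/37=266/37; d'=(-36−3·182/111)/(266/37)=-757/133
back: M3=-757/133
back: M2=182/111−10/37·-757/133=1268/399
back: M1=-7/5−3/10·1268/399=-313/133
M: M0=0, M1=-313/133, M2=1268/399, M3=-757/133, M4=0
seg 0: a=2, c=M0/2=0, d=(M1−M0)/(6·2)=-313/1596, b=Δ0−h0·(2M0+M1)/6=712/399
seg 1: a=4, c=M1/2=-313/266, d=(M2−M1)/(6·3)=2207/7182, b=Δ1−h1·(2M1+M2)/6=-227/399
seg 2: a=0, c=M2/2=634/399, d=(M3−M2)/(6·3)=-3539/7182, b=Δ2−h2·(2M2+M3)/6=533/798
seg 3: a=3, c=M3/2=-757/266, d=(M4−M3)/(6·1)=757/798, b=Δ3−h3·(2M3+M4)/6=-1238/399
t_q=33/4 → seg 3, τ=1/4; S=3+-1238/399·τ+-757/266·τ²+757/798·τ³=5013/2432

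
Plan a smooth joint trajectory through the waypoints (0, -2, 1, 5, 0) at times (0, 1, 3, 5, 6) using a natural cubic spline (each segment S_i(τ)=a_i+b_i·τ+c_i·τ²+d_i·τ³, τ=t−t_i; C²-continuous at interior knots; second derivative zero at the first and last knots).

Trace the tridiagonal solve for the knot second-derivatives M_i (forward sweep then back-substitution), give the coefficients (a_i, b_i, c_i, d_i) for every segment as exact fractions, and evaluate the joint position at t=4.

  seg 0: a=0 b=-5/2 c=0 d=1/2
  seg 1: a=-2 b=-1 c=3/2 d=-1/8
  seg 2: a=1 b=7/2 c=3/4 d=-3/4
  seg 3: a=5 b=-5/2 c=-15/4 d=5/4
S(4) = 9/2

Δ: Δ0=-2, Δ1=3/2, Δ2=2, Δ3=-5
row 1: diag=6, rhs=21; c'=1/3, d'=7/2
row 2: denom=8−2·1/3=22/3; d'=(3−2·7/2)/(22/3)=-6/11
row 3: denom=6−2·3/11=60/11; d'=(-42−2·-6/11)/(60/11)=-15/2
back: M3=-15/2
back: M2=-6/11−3/11·-15/2=3/2
back: M1=7/2−1/3·3/2=3
M: M0=0, M1=3, M2=3/2, M3=-15/2, M4=0
seg 0: a=0, c=M0/2=0, d=(M1−M0)/(6·1)=1/2, b=Δ0−h0·(2M0+M1)/6=-5/2
seg 1: a=-2, c=M1/2=3/2, d=(M2−M1)/(6·2)=-1/8, b=Δ1−h1·(2M1+M2)/6=-1
seg 2: a=1, c=M2/2=3/4, d=(M3−M2)/(6·2)=-3/4, b=Δ2−h2·(2M2+M3)/6=7/2
seg 3: a=5, c=M3/2=-15/4, d=(M4−M3)/(6·1)=5/4, b=Δ3−h3·(2M3+M4)/6=-5/2
t_q=4 → seg 2, τ=1; S=1+7/2·τ+3/4·τ²+-3/4·τ³=9/2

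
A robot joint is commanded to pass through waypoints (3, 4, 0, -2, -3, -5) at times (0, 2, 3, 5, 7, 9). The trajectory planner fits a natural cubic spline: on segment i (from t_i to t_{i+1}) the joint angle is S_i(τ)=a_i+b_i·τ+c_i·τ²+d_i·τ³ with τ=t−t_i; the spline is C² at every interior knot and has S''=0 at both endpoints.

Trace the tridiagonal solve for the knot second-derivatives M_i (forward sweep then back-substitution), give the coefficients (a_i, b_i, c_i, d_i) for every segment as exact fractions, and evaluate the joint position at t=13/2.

  seg 0: a=3 b=2123/954 c=0 d=-823/1908
  seg 1: a=4 b=-2815/954 c=-823/318 d=734/477
  seg 2: a=0 b=-3349/954 c=215/106 d=-1475/3816
  seg 3: a=-2 b=-17/477 c=-185/636 d=14/477
  seg 4: a=-3 b=-404/477 c=-73/636 d=73/3816
S(13/2) = -6637/2544

Δ: Δ0=1/2, Δ1=-4, Δ2=-1, Δ3=-1/2, Δ4=-1
row 1: diag=6, rhs=-27; c'=1/6, d'=-9/2
row 2: denom=6−1·1/6=35/6; d'=(18−1·-9/2)/(35/6)=27/7
row 3: denom=8−2·12/35=256/35; d'=(3−2·27/7)/(256/35)=-165/256
row 4: denom=8−2·35/128=477/64; d'=(-3−2·-165/256)/(477/64)=-73/318
back: M4=-73/318
back: M3=-165/256−35/128·-73/318=-185/318
back: M2=27/7−12/35·-185/318=215/53
back: M1=-9/2−1/6·215/53=-823/159
M: M0=0, M1=-823/159, M2=215/53, M3=-185/318, M4=-73/318, M5=0
seg 0: a=3, c=M0/2=0, d=(M1−M0)/(6·2)=-823/1908, b=Δ0−h0·(2M0+M1)/6=2123/954
seg 1: a=4, c=M1/2=-823/318, d=(M2−M1)/(6·1)=734/477, b=Δ1−h1·(2M1+M2)/6=-2815/954
seg 2: a=0, c=M2/2=215/106, d=(M3−M2)/(6·2)=-1475/3816, b=Δ2−h2·(2M2+M3)/6=-3349/954
seg 3: a=-2, c=M3/2=-185/636, d=(M4−M3)/(6·2)=14/477, b=Δ3−h3·(2M3+M4)/6=-17/477
seg 4: a=-3, c=M4/2=-73/636, d=(M5−M4)/(6·2)=73/3816, b=Δ4−h4·(2M4+M5)/6=-404/477
t_q=13/2 → seg 3, τ=3/2; S=-2+-17/477·τ+-185/636·τ²+14/477·τ³=-6637/2544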